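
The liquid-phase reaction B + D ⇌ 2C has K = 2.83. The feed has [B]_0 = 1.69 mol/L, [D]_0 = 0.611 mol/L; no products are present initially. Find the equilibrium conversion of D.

X = 0.683

Let X = conversion of D; extent ξ = 0.611·X mol/L.
Concentrations: [B] = 1.69 − 0.611X; [D] = 0.611 − 0.611X; [C] = 1.22X.
K = [C]^2 / ([B] [D]).
This equals 2.83 at X = 0.683 (the root in 0 < X < 1).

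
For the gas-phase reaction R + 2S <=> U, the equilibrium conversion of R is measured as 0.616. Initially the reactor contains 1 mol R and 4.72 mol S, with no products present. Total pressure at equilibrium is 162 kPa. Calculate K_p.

Take 1 mol R as basis and let X be its fractional conversion, so ξ = X.
At extent ξ: n_R = 1 − X; n_S = 4.72 − 2X; n_U = X.
n_T = Σnᵢ = 5.72 − 2X.
At X = 0.616: n_R = 0.384, n_S = 3.49, n_U = 0.616, n_T = 4.49.
p_i = (n_i/n_T)·P. K_p = p_U / (p_R p_S^2) = 0.000101 kPa^-2.

K_p = 0.000101 kPa^-2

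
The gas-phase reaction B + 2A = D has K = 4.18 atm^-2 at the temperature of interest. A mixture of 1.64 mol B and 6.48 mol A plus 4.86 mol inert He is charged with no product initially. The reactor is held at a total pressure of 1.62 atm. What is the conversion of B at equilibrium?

Basis: 1.64 mol B initially; let X = conversion of B. Extent ξ = 1.64X.
Moles: n_B = 1.64 − 1.64X; n_A = 6.48 − 3.28X; n_D = 1.64X; n_I = 4.86 (inert).
n_T = Σnᵢ = 13 − 3.28X.
Mole fractions y_i = n_i/n_T; K = p_D / (p_B p_A^2) with p_i = y_i·P.
Substituting and setting equal to 4.18 atm^-2 gives a polynomial in X; the root in (0,1) is X = 0.640.

X = 0.640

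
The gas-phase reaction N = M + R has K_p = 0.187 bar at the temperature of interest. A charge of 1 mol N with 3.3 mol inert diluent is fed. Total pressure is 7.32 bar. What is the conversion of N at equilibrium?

Let X = conversion of N (basis 1 mol N); extent of reaction ξ = X.
Mole table: n_N = 1 − X; n_M = X; n_R = X; n_I = 3.3 (inert).
Total moles n_T = 4.3 + X.
With p_i = (n_i/n_T)P, K_p = p_M p_R / (p_N).
Setting this equal to 0.187 bar and taking the physical root (0 < X < 1) gives X = 0.289.

X = 0.289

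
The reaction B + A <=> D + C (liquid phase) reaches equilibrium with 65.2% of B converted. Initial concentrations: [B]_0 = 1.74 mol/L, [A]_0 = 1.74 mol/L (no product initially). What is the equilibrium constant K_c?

Let X = conversion of B.
Concentrations: [B] = 1.74 − 1.74X; [A] = 1.74 − 1.74X; [D] = 1.74X; [C] = 1.74X.
At X = 0.652: [B] = 0.606, [A] = 0.606, [D] = 1.13, [C] = 1.13.
K_c = [D] [C] / ([B] [A]) = 3.51.

K_c = 3.51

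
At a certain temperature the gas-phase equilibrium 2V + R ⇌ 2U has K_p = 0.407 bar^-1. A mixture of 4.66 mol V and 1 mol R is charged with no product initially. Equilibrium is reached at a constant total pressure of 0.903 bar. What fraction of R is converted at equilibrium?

Let X = conversion of R (basis 1 mol R); extent of reaction ξ = X.
At extent ξ: n_V = 4.66 − 2X; n_R = 1 − X; n_U = 2X.
Total moles n_T = 5.66 − X.
y_i = n_i/n_T, p_i = y_i·P. K_p = p_U^2 / (p_V^2 p_R).
Equating to 0.407 bar^-1 and solving on 0 < X < 1: X = 0.397.

X = 0.397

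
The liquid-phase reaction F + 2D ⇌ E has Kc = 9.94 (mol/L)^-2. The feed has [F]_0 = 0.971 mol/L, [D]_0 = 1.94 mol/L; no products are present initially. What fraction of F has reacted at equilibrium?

X = 0.730

Let X = conversion of F; extent ξ = 0.971·X mol/L.
Concentrations: [F] = 0.971 − 0.971X; [D] = 1.94 − 1.94X; [E] = 0.971X.
Kc = [E] / ([F] [D]^2).
Solving Kc = 9.94 for X ∈ (0,1): X = 0.730.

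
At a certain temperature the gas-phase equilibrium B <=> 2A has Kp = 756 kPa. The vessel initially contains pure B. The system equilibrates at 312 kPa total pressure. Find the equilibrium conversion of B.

X = 0.614

Let X = conversion of B (basis 1 mol B); extent of reaction ξ = X.
Moles: n_B = 1 − X; n_A = 2X.
n_T = Σnᵢ = 1 + X.
y_i = n_i/n_T, p_i = y_i·P. Kp = p_A^2 / (p_B).
Substituting and setting equal to 756 kPa gives a polynomial in X; the root in (0,1) is X = 0.614.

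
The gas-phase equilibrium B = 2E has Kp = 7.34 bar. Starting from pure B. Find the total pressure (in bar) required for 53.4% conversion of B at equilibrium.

P = 4.6 bar

Let X = conversion of B (basis 1 mol B); extent of reaction ξ = X.
Moles: n_B = 1 − X; n_E = 2X.
Total moles n_T = 1 + X.
Kp = p_E^2 / (p_B) with p_i = (n_i/n_T)·P.
At X = 0.534: the mole-fraction product g(X) = Π y_i^ν_i = 1.596. Since Kp = g(X)·P^{1}, P = (Kp/g)^(1/1) = (7.34/1.596)^(1/1) = 4.6 bar.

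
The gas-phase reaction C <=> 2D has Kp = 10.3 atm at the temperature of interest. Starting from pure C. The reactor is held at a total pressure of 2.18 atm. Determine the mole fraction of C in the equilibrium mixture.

Take 1 mol C as basis and let X be its fractional conversion, so ξ = X.
Moles: n_C = 1 − X; n_D = 2X.
Summing: n_T = 1 + X.
With p_i = (n_i/n_T)P, Kp = p_D^2 / (p_C).
This yields a degree-2 equation in X; solving on (0,1), X = 0.736.
Then n_C = 0.264, n_T = 1.74, so y_C = 0.152.

y_C = 0.152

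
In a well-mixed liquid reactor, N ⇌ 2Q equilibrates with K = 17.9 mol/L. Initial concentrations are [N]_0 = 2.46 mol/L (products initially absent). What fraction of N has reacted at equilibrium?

X = 0.717

Let X = conversion of N; extent ξ = 2.46·X mol/L.
Concentrations: [N] = 2.46 − 2.46X; [Q] = 4.92X.
K = [Q]^2 / ([N]).
Setting equal to 17.9 and solving for X on (0,1) gives X = 0.717.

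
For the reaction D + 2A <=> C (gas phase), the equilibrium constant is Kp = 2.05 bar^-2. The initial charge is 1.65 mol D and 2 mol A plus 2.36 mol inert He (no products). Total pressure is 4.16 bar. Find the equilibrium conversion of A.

Take 2 mol A as basis and let X be its fractional conversion, so ξ = X.
Mole table: n_D = 1.65 − X; n_A = 2 − 2X; n_C = X; n_I = 2.36 (inert).
Summing: n_T = 6.01 − 2X.
Mole fractions y_i = n_i/n_T; Kp = p_C / (p_D p_A^2) with p_i = y_i·P.
Substituting and setting equal to 2.05 bar^-2 gives a polynomial in X; the root in (0,1) is X = 0.675.

X = 0.675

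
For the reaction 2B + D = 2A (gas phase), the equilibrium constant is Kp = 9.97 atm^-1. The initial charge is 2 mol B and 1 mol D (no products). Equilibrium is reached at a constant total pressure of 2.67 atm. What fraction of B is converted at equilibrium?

X = 0.662

Let X = conversion of B (basis 2 mol B); extent of reaction ξ = X.
Mole table: n_B = 2 − 2X; n_D = 1 − X; n_A = 2X.
Total moles n_T = 3 − X.
With p_i = (n_i/n_T)P, Kp = p_A^2 / (p_B^2 p_D).
Substituting and setting equal to 9.97 atm^-1 gives a polynomial in X; the root in (0,1) is X = 0.662.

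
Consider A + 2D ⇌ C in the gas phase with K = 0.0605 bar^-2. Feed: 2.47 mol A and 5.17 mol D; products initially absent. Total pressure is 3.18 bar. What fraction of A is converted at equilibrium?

X = 0.195

Let X = conversion of A (basis 2.47 mol A); extent of reaction ξ = 2.47X.
Mole table: n_A = 2.47 − 2.47X; n_D = 5.17 − 4.94X; n_C = 2.47X.
Summing: n_T = 7.64 − 4.94X.
y_i = n_i/n_T, p_i = y_i·P. K = p_C / (p_A p_D^2).
This yields a degree-3 equation in X; solving on (0,1), X = 0.195.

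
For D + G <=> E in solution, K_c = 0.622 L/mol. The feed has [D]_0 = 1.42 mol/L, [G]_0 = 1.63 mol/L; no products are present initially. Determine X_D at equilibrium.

Let X = conversion of D; extent ξ = 1.42·X mol/L.
Concentrations: [D] = 1.42 − 1.42X; [G] = 1.63 − 1.42X; [E] = 1.42X.
K_c = [E] / ([D] [G]).
Solving K_c = 0.622 for X ∈ (0,1): X = 0.398.

X = 0.398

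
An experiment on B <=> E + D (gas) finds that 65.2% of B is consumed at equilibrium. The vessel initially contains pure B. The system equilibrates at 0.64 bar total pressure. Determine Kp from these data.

Kp = 0.473 bar

Let X = conversion of B (basis 1 mol B); extent of reaction ξ = X.
At extent ξ: n_B = 1 − X; n_E = X; n_D = X.
n_T = Σnᵢ = 1 + X.
At X = 0.652: n_B = 0.348, n_E = 0.652, n_D = 0.652, n_T = 1.65.
p_i = (n_i/n_T)·P. Kp = p_E p_D / (p_B) = 0.473 bar.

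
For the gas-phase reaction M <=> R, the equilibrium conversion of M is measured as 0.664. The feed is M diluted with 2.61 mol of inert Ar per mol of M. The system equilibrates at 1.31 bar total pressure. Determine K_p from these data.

Let X = conversion of M (basis 1 mol M); extent of reaction ξ = X.
At extent ξ: n_M = 1 − X; n_R = X; n_I = 2.61 (inert).
Total moles n_T = 3.61 (Δν = 0, constant).
At X = 0.664: n_M = 0.336, n_R = 0.664, n_T = 3.61.
p_i = (n_i/n_T)·P. K_p = p_R / (p_M) = 1.98.

K_p = 1.98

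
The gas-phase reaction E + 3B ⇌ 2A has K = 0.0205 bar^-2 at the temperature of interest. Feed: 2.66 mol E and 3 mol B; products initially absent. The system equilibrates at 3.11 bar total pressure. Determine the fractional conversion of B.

Let X = conversion of B (basis 3 mol B); extent of reaction ξ = X.
Moles: n_E = 2.66 − X; n_B = 3 − 3X; n_A = 2X.
Summing: n_T = 5.66 − 2X.
Mole fractions y_i = n_i/n_T; K = p_A^2 / (p_E p_B^3) with p_i = y_i·P.
Equating to 0.0205 bar^-2 and solving on 0 < X < 1: X = 0.233.

X = 0.233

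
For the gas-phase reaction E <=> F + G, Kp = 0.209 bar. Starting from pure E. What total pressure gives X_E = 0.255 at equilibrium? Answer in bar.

P = 3.01 bar

Basis: 1 mol E initially; let X = conversion of E. Extent ξ = X.
Moles: n_E = 1 − X; n_F = X; n_G = X.
Summing: n_T = 1 + X.
Kp = p_F p_G / (p_E) with p_i = (n_i/n_T)·P.
At X = 0.255: the mole-fraction product g(X) = Π y_i^ν_i = 0.06955. Since Kp = g(X)·P^{1}, P = (Kp/g)^(1/1) = (0.209/0.06955)^(1/1) = 3.01 bar.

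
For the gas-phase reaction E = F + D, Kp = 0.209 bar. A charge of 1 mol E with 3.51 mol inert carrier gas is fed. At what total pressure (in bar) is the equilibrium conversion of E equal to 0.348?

P = 5.47 bar

Take 1 mol E as basis and let X be its fractional conversion, so ξ = X.
Mole table: n_E = 1 − X; n_F = X; n_D = X; n_I = 3.51 (inert).
n_T = Σnᵢ = 4.51 + X.
Kp = p_F p_D / (p_E) with p_i = (n_i/n_T)·P.
At X = 0.348: the mole-fraction product g(X) = Π y_i^ν_i = 0.03823. Since Kp = g(X)·P^{1}, P = (Kp/g)^(1/1) = (0.209/0.03823)^(1/1) = 5.47 bar.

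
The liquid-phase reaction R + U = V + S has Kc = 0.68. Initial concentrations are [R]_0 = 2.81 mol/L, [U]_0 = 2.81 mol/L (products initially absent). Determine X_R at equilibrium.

Let X = conversion of R; extent ξ = 2.81·X mol/L.
Concentrations: [R] = 2.81 − 2.81X; [U] = 2.81 − 2.81X; [V] = 2.81X; [S] = 2.81X.
Kc = [V] [S] / ([R] [U]).
Equating to 0.68: the physical root is X = 0.452.

X = 0.452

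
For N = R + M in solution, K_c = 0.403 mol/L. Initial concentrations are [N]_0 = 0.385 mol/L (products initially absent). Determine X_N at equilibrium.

Let X = conversion of N; extent ξ = 0.385·X mol/L.
Concentrations: [N] = 0.385 − 0.385X; [R] = 0.385X; [M] = 0.385X.
K_c = [R] [M] / ([N]).
Setting equal to 0.403 and solving for X on (0,1) gives X = 0.626.

X = 0.626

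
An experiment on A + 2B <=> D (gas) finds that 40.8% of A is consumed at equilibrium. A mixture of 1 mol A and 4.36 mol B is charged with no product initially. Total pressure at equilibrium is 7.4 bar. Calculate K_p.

Basis: 1 mol A initially; let X = conversion of A. Extent ξ = X.
At extent ξ: n_A = 1 − X; n_B = 4.36 − 2X; n_D = X.
Total moles n_T = 5.36 − 2X.
At X = 0.408: n_A = 0.592, n_B = 3.54, n_D = 0.408, n_T = 4.54.
p_i = (n_i/n_T)·P. K_p = p_D / (p_A p_B^2) = 0.0207 bar^-2.

K_p = 0.0207 bar^-2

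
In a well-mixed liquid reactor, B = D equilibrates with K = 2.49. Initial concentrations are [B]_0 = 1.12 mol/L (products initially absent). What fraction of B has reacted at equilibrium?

X = 0.713

Let X = conversion of B; extent ξ = 1.12·X mol/L.
Concentrations: [B] = 1.12 − 1.12X; [D] = 1.12X.
K = [D] / ([B]).
Solving K = 2.49 for X ∈ (0,1): X = 0.713.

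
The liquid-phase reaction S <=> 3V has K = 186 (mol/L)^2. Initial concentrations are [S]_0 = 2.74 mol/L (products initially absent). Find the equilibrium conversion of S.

X = 0.671

Let X = conversion of S; extent ξ = 2.74·X mol/L.
Concentrations: [S] = 2.74 − 2.74X; [V] = 8.22X.
K = [V]^3 / ([S]).
This equals 186 at X = 0.671 (the root in 0 < X < 1).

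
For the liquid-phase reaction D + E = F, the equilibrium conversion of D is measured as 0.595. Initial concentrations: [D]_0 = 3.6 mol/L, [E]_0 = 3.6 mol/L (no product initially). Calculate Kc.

Let X = conversion of D.
Concentrations: [D] = 3.6 − 3.6X; [E] = 3.6 − 3.6X; [F] = 3.6X.
At X = 0.595: [D] = 1.46, [E] = 1.46, [F] = 2.14.
Kc = [F] / ([D] [E]) = 1.01 L/mol.

Kc = 1.01 L/mol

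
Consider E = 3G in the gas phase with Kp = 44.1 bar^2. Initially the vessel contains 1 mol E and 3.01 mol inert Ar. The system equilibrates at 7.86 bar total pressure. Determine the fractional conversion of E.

X = 0.642

Take 1 mol E as basis and let X be its fractional conversion, so ξ = X.
Species balance: n_E = 1 − X; n_G = 3X; n_I = 3.01 (inert).
Total moles n_T = 4.01 + 2X.
Mole fractions y_i = n_i/n_T; Kp = p_G^3 / (p_E) with p_i = y_i·P.
Equating to 44.1 bar^2 and solving on 0 < X < 1: X = 0.642.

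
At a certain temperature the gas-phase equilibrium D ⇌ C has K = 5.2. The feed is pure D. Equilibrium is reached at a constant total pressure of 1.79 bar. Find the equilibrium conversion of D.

X = 0.839

Take 1 mol D as basis and let X be its fractional conversion, so ξ = X.
Moles: n_D = 1 − X; n_C = X.
Since Δν = 0, n_T = 1 throughout.
y_i = n_i/n_T, p_i = y_i·P. K = p_C / (p_D).
Setting this equal to 5.2 and taking the physical root (0 < X < 1) gives X = 0.839.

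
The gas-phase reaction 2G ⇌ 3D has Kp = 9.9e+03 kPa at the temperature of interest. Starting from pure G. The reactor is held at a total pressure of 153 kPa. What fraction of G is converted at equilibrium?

X = 0.850

Take 1 mol G as basis and let X be its fractional conversion, so ξ = 0.5X.
Mole table: n_G = 1 − X; n_D = 1.5X.
Summing: n_T = 1 + 0.5X.
y_i = n_i/n_T, p_i = y_i·P. Kp = p_D^3 / (p_G^2).
Setting this equal to 9.9e+03 kPa and taking the physical root (0 < X < 1) gives X = 0.850.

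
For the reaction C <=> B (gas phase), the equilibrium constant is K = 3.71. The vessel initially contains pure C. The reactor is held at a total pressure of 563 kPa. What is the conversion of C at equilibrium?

Basis: 1 mol C initially; let X = conversion of C. Extent ξ = X.
Species balance: n_C = 1 − X; n_B = X.
Total moles n_T = 1 (Δν = 0, constant).
y_i = n_i/n_T, p_i = y_i·P. K = p_B / (p_C).
This yields a degree-1 equation in X; solving on (0,1), X = 0.788.

X = 0.788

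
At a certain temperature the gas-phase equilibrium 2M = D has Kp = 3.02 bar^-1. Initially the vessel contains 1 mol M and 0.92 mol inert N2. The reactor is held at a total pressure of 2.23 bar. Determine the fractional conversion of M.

X = 0.712

Let X = conversion of M (basis 1 mol M); extent of reaction ξ = 0.5X.
Mole table: n_M = 1 − X; n_D = 0.5X; n_I = 0.92 (inert).
Summing: n_T = 1.92 − 0.5X.
With p_i = (n_i/n_T)P, Kp = p_D / (p_M^2).
Equating to 3.02 bar^-1 and solving on 0 < X < 1: X = 0.712.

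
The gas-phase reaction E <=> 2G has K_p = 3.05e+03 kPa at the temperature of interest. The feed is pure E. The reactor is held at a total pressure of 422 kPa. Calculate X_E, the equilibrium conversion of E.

X = 0.802

Let X = conversion of E (basis 1 mol E); extent of reaction ξ = X.
At extent ξ: n_E = 1 − X; n_G = 2X.
Summing: n_T = 1 + X.
y_i = n_i/n_T, p_i = y_i·P. K_p = p_G^2 / (p_E).
Equating to 3.05e+03 kPa and solving on 0 < X < 1: X = 0.802.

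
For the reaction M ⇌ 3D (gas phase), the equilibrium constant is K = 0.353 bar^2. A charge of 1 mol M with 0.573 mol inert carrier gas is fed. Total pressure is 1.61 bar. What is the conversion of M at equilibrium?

Take 1 mol M as basis and let X be its fractional conversion, so ξ = X.
Mole table: n_M = 1 − X; n_D = 3X; n_I = 0.573 (inert).
n_T = Σnᵢ = 1.57 + 2X.
With p_i = (n_i/n_T)P, K = p_D^3 / (p_M).
This yields a degree-3 equation in X; solving on (0,1), X = 0.253.

X = 0.253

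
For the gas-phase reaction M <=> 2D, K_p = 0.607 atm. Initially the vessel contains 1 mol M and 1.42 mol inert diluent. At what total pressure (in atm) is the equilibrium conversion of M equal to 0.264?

Basis: 1 mol M initially; let X = conversion of M. Extent ξ = X.
Species balance: n_M = 1 − X; n_D = 2X; n_I = 1.42 (inert).
Total moles n_T = 2.42 + X.
K_p = p_D^2 / (p_M) with p_i = (n_i/n_T)·P.
At X = 0.264: the mole-fraction product g(X) = Π y_i^ν_i = 0.1411. Since K_p = g(X)·P^{1}, P = (K_p/g)^(1/1) = (0.607/0.1411)^(1/1) = 4.3 atm.

P = 4.3 atm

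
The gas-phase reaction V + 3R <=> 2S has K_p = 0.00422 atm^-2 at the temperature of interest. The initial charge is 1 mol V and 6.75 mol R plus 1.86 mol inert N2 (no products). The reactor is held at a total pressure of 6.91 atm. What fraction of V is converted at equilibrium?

Basis: 1 mol V initially; let X = conversion of V. Extent ξ = X.
At extent ξ: n_V = 1 − X; n_R = 6.75 − 3X; n_S = 2X; n_I = 1.86 (inert).
Summing: n_T = 9.61 − 2X.
Mole fractions y_i = n_i/n_T; K_p = p_S^2 / (p_V p_R^3) with p_i = y_i·P.
Substituting and setting equal to 0.00422 atm^-2 gives a polynomial in X; the root in (0,1) is X = 0.296.

X = 0.296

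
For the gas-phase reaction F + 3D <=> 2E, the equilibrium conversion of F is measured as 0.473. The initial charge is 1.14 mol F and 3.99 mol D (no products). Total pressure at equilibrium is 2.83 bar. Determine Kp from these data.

Kp = 0.297 bar^-2

Basis: 1.14 mol F initially; let X = conversion of F. Extent ξ = 1.14X.
Mole table: n_F = 1.14 − 1.14X; n_D = 3.99 − 3.42X; n_E = 2.28X.
n_T = Σnᵢ = 5.13 − 2.28X.
At X = 0.473: n_F = 0.601, n_D = 2.37, n_E = 1.08, n_T = 4.05.
p_i = (n_i/n_T)·P. Kp = p_E^2 / (p_F p_D^3) = 0.297 bar^-2.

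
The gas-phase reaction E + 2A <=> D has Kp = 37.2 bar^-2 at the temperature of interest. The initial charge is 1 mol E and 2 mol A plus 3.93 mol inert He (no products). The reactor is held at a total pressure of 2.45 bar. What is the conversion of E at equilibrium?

Let X = conversion of E (basis 1 mol E); extent of reaction ξ = X.
Mole table: n_E = 1 − X; n_A = 2 − 2X; n_D = X; n_I = 3.93 (inert).
n_T = Σnᵢ = 6.93 − 2X.
Mole fractions y_i = n_i/n_T; Kp = p_D / (p_E p_A^2) with p_i = y_i·P.
Substituting and setting equal to 37.2 bar^-2 gives a polynomial in X; the root in (0,1) is X = 0.711.

X = 0.711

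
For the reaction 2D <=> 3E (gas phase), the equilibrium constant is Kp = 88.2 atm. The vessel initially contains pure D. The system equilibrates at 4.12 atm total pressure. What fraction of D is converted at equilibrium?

X = 0.771

Take 1 mol D as basis and let X be its fractional conversion, so ξ = 0.5X.
Moles: n_D = 1 − X; n_E = 1.5X.
n_T = Σnᵢ = 1 + 0.5X.
With p_i = (n_i/n_T)P, Kp = p_E^3 / (p_D^2).
Substituting and setting equal to 88.2 atm gives a polynomial in X; the root in (0,1) is X = 0.771.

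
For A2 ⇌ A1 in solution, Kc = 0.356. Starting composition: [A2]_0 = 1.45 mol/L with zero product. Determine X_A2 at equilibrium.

X = 0.263

Let X = conversion of A2; extent ξ = 1.45·X mol/L.
Concentrations: [A2] = 1.45 − 1.45X; [A1] = 1.45X.
Kc = [A1] / ([A2]).
Setting equal to 0.356 and solving for X on (0,1) gives X = 0.263.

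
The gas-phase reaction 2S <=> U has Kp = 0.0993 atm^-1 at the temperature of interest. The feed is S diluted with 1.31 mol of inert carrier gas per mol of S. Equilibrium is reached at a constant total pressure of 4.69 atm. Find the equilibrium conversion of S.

Let X = conversion of S (basis 1 mol S); extent of reaction ξ = 0.5X.
Species balance: n_S = 1 − X; n_U = 0.5X; n_I = 1.31 (inert).
n_T = Σnᵢ = 2.31 − 0.5X.
With p_i = (n_i/n_T)P, Kp = p_U / (p_S^2).
Substituting and setting equal to 0.0993 atm^-1 gives a polynomial in X; the root in (0,1) is X = 0.244.

X = 0.244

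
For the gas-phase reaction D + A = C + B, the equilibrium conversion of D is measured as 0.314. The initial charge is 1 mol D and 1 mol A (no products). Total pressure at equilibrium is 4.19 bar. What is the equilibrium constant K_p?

Take 1 mol D as basis and let X be its fractional conversion, so ξ = X.
Mole table: n_D = 1 − X; n_A = 1 − X; n_C = X; n_B = X.
Since Δν = 0, n_T = 2 throughout.
At X = 0.314: n_D = 0.686, n_A = 0.686, n_C = 0.314, n_B = 0.314, n_T = 2.
p_i = (n_i/n_T)·P. K_p = p_C p_B / (p_D p_A) = 0.21.

K_p = 0.21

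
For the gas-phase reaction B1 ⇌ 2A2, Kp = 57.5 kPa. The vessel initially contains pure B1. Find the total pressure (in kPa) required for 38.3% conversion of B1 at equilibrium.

Basis: 1 mol B1 initially; let X = conversion of B1. Extent ξ = X.
Mole table: n_B1 = 1 − X; n_A2 = 2X.
n_T = Σnᵢ = 1 + X.
Kp = p_A2^2 / (p_B1) with p_i = (n_i/n_T)·P.
At X = 0.383: the mole-fraction product g(X) = Π y_i^ν_i = 0.6876. Since Kp = g(X)·P^{1}, P = (Kp/g)^(1/1) = (57.5/0.6876)^(1/1) = 83.6 kPa.

P = 83.6 kPa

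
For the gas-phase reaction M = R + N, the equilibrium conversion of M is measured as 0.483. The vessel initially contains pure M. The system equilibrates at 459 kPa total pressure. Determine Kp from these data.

Kp = 140 kPa

Let X = conversion of M (basis 1 mol M); extent of reaction ξ = X.
At extent ξ: n_M = 1 − X; n_R = X; n_N = X.
Total moles n_T = 1 + X.
At X = 0.483: n_M = 0.517, n_R = 0.483, n_N = 0.483, n_T = 1.48.
p_i = (n_i/n_T)·P. Kp = p_R p_N / (p_M) = 140 kPa.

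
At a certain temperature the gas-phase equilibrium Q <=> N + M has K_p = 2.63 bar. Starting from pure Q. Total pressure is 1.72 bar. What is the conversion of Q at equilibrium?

Basis: 1 mol Q initially; let X = conversion of Q. Extent ξ = X.
Species balance: n_Q = 1 − X; n_N = X; n_M = X.
n_T = Σnᵢ = 1 + X.
With p_i = (n_i/n_T)P, K_p = p_N p_M / (p_Q).
Substituting and setting equal to 2.63 bar gives a polynomial in X; the root in (0,1) is X = 0.778.

X = 0.778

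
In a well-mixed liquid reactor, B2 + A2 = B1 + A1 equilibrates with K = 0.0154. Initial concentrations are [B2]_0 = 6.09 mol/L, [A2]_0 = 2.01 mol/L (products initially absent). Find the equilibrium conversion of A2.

Let X = conversion of A2; extent ξ = 2.01·X mol/L.
Concentrations: [B2] = 6.09 − 2.01X; [A2] = 2.01 − 2.01X; [B1] = 2.01X; [A1] = 2.01X.
K = [B1] [A1] / ([B2] [A2]).
Setting equal to 0.0154 and solving for X on (0,1) gives X = 0.188.

X = 0.188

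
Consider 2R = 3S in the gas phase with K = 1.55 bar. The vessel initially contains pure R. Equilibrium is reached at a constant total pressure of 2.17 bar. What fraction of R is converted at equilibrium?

X = 0.435

Take 1 mol R as basis and let X be its fractional conversion, so ξ = 0.5X.
Species balance: n_R = 1 − X; n_S = 1.5X.
n_T = Σnᵢ = 1 + 0.5X.
Mole fractions y_i = n_i/n_T; K = p_S^3 / (p_R^2) with p_i = y_i·P.
This yields a degree-3 equation in X; solving on (0,1), X = 0.435.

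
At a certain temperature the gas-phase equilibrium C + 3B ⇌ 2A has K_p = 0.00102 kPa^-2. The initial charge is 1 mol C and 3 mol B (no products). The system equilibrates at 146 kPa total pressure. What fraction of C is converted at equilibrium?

Take 1 mol C as basis and let X be its fractional conversion, so ξ = X.
Moles: n_C = 1 − X; n_B = 3 − 3X; n_A = 2X.
Total moles n_T = 4 − 2X.
With p_i = (n_i/n_T)P, K_p = p_A^2 / (p_C p_B^3).
Setting this equal to 0.00102 kPa^-2 and taking the physical root (0 < X < 1) gives X = 0.624.

X = 0.624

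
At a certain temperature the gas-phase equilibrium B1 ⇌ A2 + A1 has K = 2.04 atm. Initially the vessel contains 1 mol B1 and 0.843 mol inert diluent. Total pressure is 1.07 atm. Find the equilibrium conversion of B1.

Basis: 1 mol B1 initially; let X = conversion of B1. Extent ξ = X.
Moles: n_B1 = 1 − X; n_A2 = X; n_A1 = X; n_I = 0.843 (inert).
Summing: n_T = 1.84 + X.
With p_i = (n_i/n_T)P, K = p_A2 p_A1 / (p_B1).
Substituting and setting equal to 2.04 atm gives a polynomial in X; the root in (0,1) is X = 0.857.

X = 0.857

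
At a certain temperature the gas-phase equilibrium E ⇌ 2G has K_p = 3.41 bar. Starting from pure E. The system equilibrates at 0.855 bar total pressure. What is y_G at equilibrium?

y_G = 0.828

Basis: 1 mol E initially; let X = conversion of E. Extent ξ = X.
Species balance: n_E = 1 − X; n_G = 2X.
Total moles n_T = 1 + X.
Mole fractions y_i = n_i/n_T; K_p = p_G^2 / (p_E) with p_i = y_i·P.
This yields a degree-2 equation in X; solving on (0,1), X = 0.707.
Then n_G = 1.41, n_T = 1.71, so y_G = 0.828.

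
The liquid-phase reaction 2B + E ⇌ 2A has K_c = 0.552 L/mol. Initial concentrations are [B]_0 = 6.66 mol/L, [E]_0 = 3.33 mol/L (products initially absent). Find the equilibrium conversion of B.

Let X = conversion of B; extent ξ = 6.66X/2 mol/L.
Concentrations: [B] = 6.66 − 6.66X; [E] = 3.33 − 3.33X; [A] = 6.66X.
K_c = [A]^2 / ([B]^2 [E]).
This equals 0.552 at X = 0.492 (the root in 0 < X < 1).

X = 0.492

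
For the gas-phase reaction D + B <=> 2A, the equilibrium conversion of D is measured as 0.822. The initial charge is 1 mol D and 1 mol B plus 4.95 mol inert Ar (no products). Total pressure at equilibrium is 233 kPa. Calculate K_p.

K_p = 85.3

Take 1 mol D as basis and let X be its fractional conversion, so ξ = X.
Mole table: n_D = 1 − X; n_B = 1 − X; n_A = 2X; n_I = 4.95 (inert).
n_T stays at 6.95 (no change in mole number).
At X = 0.822: n_D = 0.178, n_B = 0.178, n_A = 1.64, n_T = 6.95.
p_i = (n_i/n_T)·P. K_p = p_A^2 / (p_D p_B) = 85.3.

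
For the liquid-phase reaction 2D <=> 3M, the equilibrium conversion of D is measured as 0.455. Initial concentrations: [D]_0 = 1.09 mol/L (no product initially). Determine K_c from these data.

K_c = 1.17 mol/L

Let X = conversion of D.
Concentrations: [D] = 1.09 − 1.09X; [M] = 1.64X.
At X = 0.455: [D] = 0.594, [M] = 0.744.
K_c = [M]^3 / ([D]^2) = 1.17 mol/L.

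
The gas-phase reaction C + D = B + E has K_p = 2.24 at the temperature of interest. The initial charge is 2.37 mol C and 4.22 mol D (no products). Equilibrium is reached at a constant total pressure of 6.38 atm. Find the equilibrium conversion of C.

X = 0.753

Basis: 2.37 mol C initially; let X = conversion of C. Extent ξ = 2.37X.
At extent ξ: n_C = 2.37 − 2.37X; n_D = 4.22 − 2.37X; n_B = 2.37X; n_E = 2.37X.
n_T stays at 6.59 (no change in mole number).
Mole fractions y_i = n_i/n_T; K_p = p_B p_E / (p_C p_D) with p_i = y_i·P.
This yields a degree-2 equation in X; solving on (0,1), X = 0.753.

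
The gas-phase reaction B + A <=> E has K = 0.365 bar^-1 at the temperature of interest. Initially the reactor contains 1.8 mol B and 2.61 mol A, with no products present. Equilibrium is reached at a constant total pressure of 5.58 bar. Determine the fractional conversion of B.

Let X = conversion of B (basis 1.8 mol B); extent of reaction ξ = 1.8X.
Mole table: n_B = 1.8 − 1.8X; n_A = 2.61 − 1.8X; n_E = 1.8X.
Summing: n_T = 4.41 − 1.8X.
With p_i = (n_i/n_T)P, K = p_E / (p_B p_A).
Equating to 0.365 bar^-1 and solving on 0 < X < 1: X = 0.498.

X = 0.498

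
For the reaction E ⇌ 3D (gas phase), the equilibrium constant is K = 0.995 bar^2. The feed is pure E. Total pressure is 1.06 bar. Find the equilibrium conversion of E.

X = 0.399

Basis: 1 mol E initially; let X = conversion of E. Extent ξ = X.
At extent ξ: n_E = 1 − X; n_D = 3X.
Summing: n_T = 1 + 2X.
Mole fractions y_i = n_i/n_T; K = p_D^3 / (p_E) with p_i = y_i·P.
Substituting and setting equal to 0.995 bar^2 gives a polynomial in X; the root in (0,1) is X = 0.399.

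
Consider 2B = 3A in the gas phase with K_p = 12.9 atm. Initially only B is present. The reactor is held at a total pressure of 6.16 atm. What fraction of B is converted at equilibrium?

Basis: 1 mol B initially; let X = conversion of B. Extent ξ = 0.5X.
Mole table: n_B = 1 − X; n_A = 1.5X.
n_T = Σnᵢ = 1 + 0.5X.
y_i = n_i/n_T, p_i = y_i·P. K_p = p_A^3 / (p_B^2).
Substituting and setting equal to 12.9 atm gives a polynomial in X; the root in (0,1) is X = 0.546.

X = 0.546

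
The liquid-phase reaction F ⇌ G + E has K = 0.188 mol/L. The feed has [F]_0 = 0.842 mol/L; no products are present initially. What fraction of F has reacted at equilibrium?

Let X = conversion of F; extent ξ = 0.842·X mol/L.
Concentrations: [F] = 0.842 − 0.842X; [G] = 0.842X; [E] = 0.842X.
K = [G] [E] / ([F]).
Solving K = 0.188 for X ∈ (0,1): X = 0.374.

X = 0.374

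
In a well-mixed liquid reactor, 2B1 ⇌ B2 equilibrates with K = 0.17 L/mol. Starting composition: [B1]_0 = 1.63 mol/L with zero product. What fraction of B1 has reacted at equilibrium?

X = 0.284

Let X = conversion of B1; extent ξ = 1.63X/2 mol/L.
Concentrations: [B1] = 1.63 − 1.63X; [B2] = 0.815X.
K = [B2] / ([B1]^2).
This equals 0.17 at X = 0.284 (the root in 0 < X < 1).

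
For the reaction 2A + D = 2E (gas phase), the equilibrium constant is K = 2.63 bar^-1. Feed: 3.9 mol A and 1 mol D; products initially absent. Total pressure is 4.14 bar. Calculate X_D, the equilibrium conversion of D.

X = 0.810

Let X = conversion of D (basis 1 mol D); extent of reaction ξ = X.
Mole table: n_A = 3.9 − 2X; n_D = 1 − X; n_E = 2X.
Summing: n_T = 4.9 − X.
Mole fractions y_i = n_i/n_T; K = p_E^2 / (p_A^2 p_D) with p_i = y_i·P.
Setting this equal to 2.63 bar^-1 and taking the physical root (0 < X < 1) gives X = 0.810.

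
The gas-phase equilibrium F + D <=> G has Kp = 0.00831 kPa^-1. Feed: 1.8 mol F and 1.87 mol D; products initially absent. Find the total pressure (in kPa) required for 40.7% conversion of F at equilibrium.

Let X = conversion of F (basis 1.8 mol F); extent of reaction ξ = 1.8X.
Species balance: n_F = 1.8 − 1.8X; n_D = 1.87 − 1.8X; n_G = 1.8X.
Summing: n_T = 3.67 − 1.8X.
Kp = p_G / (p_F p_D) with p_i = (n_i/n_T)·P.
At X = 0.407: the mole-fraction product g(X) = Π y_i^ν_i = 1.773. Since Kp = g(X)·P^{-1}, P = (g/Kp)^(1/1) = (1.773/0.00831)^(1/1) = 213 kPa.

P = 213 kPa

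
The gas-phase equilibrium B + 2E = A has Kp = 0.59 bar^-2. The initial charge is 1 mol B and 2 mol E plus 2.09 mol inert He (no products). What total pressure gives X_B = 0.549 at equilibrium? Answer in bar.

P = 6.36 bar

Basis: 1 mol B initially; let X = conversion of B. Extent ξ = X.
Species balance: n_B = 1 − X; n_E = 2 − 2X; n_A = X; n_I = 2.09 (inert).
Summing: n_T = 5.09 − 2X.
Kp = p_A / (p_B p_E^2) with p_i = (n_i/n_T)·P.
At X = 0.549: the mole-fraction product g(X) = Π y_i^ν_i = 23.84. Since Kp = g(X)·P^{-2}, P = (g/Kp)^(1/2) = (23.84/0.59)^(1/2) = 6.36 bar.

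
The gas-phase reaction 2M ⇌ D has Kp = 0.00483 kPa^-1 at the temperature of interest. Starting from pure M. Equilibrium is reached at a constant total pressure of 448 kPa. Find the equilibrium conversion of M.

X = 0.678

Let X = conversion of M (basis 1 mol M); extent of reaction ξ = 0.5X.
At extent ξ: n_M = 1 − X; n_D = 0.5X.
Total moles n_T = 1 − 0.5X.
Mole fractions y_i = n_i/n_T; Kp = p_D / (p_M^2) with p_i = y_i·P.
Substituting and setting equal to 0.00483 kPa^-1 gives a polynomial in X; the root in (0,1) is X = 0.678.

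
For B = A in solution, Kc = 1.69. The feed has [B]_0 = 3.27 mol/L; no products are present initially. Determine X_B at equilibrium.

X = 0.628

Let X = conversion of B; extent ξ = 3.27·X mol/L.
Concentrations: [B] = 3.27 − 3.27X; [A] = 3.27X.
Kc = [A] / ([B]).
This equals 1.69 at X = 0.628 (the root in 0 < X < 1).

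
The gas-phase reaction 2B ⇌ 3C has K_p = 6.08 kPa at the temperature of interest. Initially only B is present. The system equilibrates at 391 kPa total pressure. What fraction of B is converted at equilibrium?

X = 0.153

Let X = conversion of B (basis 1 mol B); extent of reaction ξ = 0.5X.
Moles: n_B = 1 − X; n_C = 1.5X.
Total moles n_T = 1 + 0.5X.
With p_i = (n_i/n_T)P, K_p = p_C^3 / (p_B^2).
Equating to 6.08 kPa and solving on 0 < X < 1: X = 0.153.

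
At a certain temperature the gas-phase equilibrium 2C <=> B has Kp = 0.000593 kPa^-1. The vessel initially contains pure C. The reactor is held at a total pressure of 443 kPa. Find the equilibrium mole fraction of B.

Let X = conversion of C (basis 1 mol C); extent of reaction ξ = 0.5X.
At extent ξ: n_C = 1 − X; n_B = 0.5X.
n_T = Σnᵢ = 1 − 0.5X.
With p_i = (n_i/n_T)P, Kp = p_B / (p_C^2).
Substituting and setting equal to 0.000593 kPa^-1 gives a polynomial in X; the root in (0,1) is X = 0.302.
Then n_B = 0.151, n_T = 0.849, so y_B = 0.178.

y_B = 0.178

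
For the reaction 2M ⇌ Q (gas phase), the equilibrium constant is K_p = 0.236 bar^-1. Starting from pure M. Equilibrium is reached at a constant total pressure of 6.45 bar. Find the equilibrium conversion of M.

Basis: 1 mol M initially; let X = conversion of M. Extent ξ = 0.5X.
At extent ξ: n_M = 1 − X; n_Q = 0.5X.
Summing: n_T = 1 − 0.5X.
With p_i = (n_i/n_T)P, K_p = p_Q / (p_M^2).
This yields a degree-2 equation in X; solving on (0,1), X = 0.624.

X = 0.624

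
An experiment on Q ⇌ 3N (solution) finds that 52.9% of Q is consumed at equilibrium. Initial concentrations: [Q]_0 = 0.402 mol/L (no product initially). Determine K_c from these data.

Let X = conversion of Q.
Concentrations: [Q] = 0.402 − 0.402X; [N] = 1.21X.
At X = 0.529: [Q] = 0.189, [N] = 0.638.
K_c = [N]^3 / ([Q]) = 1.37 (mol/L)^2.

K_c = 1.37 (mol/L)^2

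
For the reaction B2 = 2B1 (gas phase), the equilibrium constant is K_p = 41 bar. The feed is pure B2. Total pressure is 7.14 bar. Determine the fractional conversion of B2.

X = 0.768

Take 1 mol B2 as basis and let X be its fractional conversion, so ξ = X.
Species balance: n_B2 = 1 − X; n_B1 = 2X.
Total moles n_T = 1 + X.
y_i = n_i/n_T, p_i = y_i·P. K_p = p_B1^2 / (p_B2).
Setting this equal to 41 bar and taking the physical root (0 < X < 1) gives X = 0.768.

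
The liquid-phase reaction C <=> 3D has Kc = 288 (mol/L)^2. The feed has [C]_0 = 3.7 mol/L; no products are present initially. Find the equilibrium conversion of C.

X = 0.649

Let X = conversion of C; extent ξ = 3.7·X mol/L.
Concentrations: [C] = 3.7 − 3.7X; [D] = 11.1X.
Kc = [D]^3 / ([C]).
This equals 288 at X = 0.649 (the root in 0 < X < 1).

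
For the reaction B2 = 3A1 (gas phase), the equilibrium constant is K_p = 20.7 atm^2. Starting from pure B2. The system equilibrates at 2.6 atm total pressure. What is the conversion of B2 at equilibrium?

Take 1 mol B2 as basis and let X be its fractional conversion, so ξ = X.
Species balance: n_B2 = 1 − X; n_A1 = 3X.
Summing: n_T = 1 + 2X.
Mole fractions y_i = n_i/n_T; K_p = p_A1^3 / (p_B2) with p_i = y_i·P.
Substituting and setting equal to 20.7 atm^2 gives a polynomial in X; the root in (0,1) is X = 0.603.

X = 0.603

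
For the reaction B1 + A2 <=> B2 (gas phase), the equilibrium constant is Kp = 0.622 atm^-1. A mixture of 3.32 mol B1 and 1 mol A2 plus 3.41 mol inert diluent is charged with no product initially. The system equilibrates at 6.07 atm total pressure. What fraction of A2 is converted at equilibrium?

Let X = conversion of A2 (basis 1 mol A2); extent of reaction ξ = X.
Moles: n_B1 = 3.32 − X; n_A2 = 1 − X; n_B2 = X; n_I = 3.41 (inert).
Summing: n_T = 7.73 − X.
Mole fractions y_i = n_i/n_T; Kp = p_B2 / (p_B1 p_A2) with p_i = y_i·P.
Setting this equal to 0.622 atm^-1 and taking the physical root (0 < X < 1) gives X = 0.591.

X = 0.591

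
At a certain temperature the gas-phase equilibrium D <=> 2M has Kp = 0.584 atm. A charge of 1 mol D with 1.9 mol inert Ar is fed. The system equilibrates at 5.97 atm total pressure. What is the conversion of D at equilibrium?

Take 1 mol D as basis and let X be its fractional conversion, so ξ = X.
Species balance: n_D = 1 − X; n_M = 2X; n_I = 1.9 (inert).
Summing: n_T = 2.9 + X.
y_i = n_i/n_T, p_i = y_i·P. Kp = p_M^2 / (p_D).
Equating to 0.584 atm and solving on 0 < X < 1: X = 0.241.

X = 0.241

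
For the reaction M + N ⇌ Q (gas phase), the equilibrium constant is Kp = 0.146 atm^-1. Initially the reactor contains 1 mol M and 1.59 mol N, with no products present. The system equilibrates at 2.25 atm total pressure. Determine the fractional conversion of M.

Take 1 mol M as basis and let X be its fractional conversion, so ξ = X.
At extent ξ: n_M = 1 − X; n_N = 1.59 − X; n_Q = X.
Summing: n_T = 2.59 − X.
Mole fractions y_i = n_i/n_T; Kp = p_Q / (p_M p_N) with p_i = y_i·P.
Equating to 0.146 atm^-1 and solving on 0 < X < 1: X = 0.162.

X = 0.162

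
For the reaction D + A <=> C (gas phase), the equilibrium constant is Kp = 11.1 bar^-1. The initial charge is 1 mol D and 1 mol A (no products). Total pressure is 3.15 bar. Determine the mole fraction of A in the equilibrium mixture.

Basis: 1 mol D initially; let X = conversion of D. Extent ξ = X.
Moles: n_D = 1 − X; n_A = 1 − X; n_C = X.
Summing: n_T = 2 − X.
y_i = n_i/n_T, p_i = y_i·P. Kp = p_C / (p_D p_A).
This yields a degree-2 equation in X; solving on (0,1), X = 0.833.
Then n_A = 0.167, n_T = 1.17, so y_A = 0.143.

y_A = 0.143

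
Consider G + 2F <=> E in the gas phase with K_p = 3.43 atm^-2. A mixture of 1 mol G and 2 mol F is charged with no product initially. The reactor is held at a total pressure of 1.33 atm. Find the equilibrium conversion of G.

Take 1 mol G as basis and let X be its fractional conversion, so ξ = X.
Moles: n_G = 1 − X; n_F = 2 − 2X; n_E = X.
Summing: n_T = 3 − 2X.
With p_i = (n_i/n_T)P, K_p = p_E / (p_G p_F^2).
This yields a degree-3 equation in X; solving on (0,1), X = 0.567.

X = 0.567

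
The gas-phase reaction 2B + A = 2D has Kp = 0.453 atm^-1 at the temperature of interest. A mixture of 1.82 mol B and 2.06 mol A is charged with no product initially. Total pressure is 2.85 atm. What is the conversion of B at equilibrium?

X = 0.440

Let X = conversion of B (basis 1.82 mol B); extent of reaction ξ = 0.91X.
Mole table: n_B = 1.82 − 1.82X; n_A = 2.06 − 0.91X; n_D = 1.82X.
Summing: n_T = 3.88 − 0.91X.
Mole fractions y_i = n_i/n_T; Kp = p_D^2 / (p_B^2 p_A) with p_i = y_i·P.
Substituting and setting equal to 0.453 atm^-1 gives a polynomial in X; the root in (0,1) is X = 0.440.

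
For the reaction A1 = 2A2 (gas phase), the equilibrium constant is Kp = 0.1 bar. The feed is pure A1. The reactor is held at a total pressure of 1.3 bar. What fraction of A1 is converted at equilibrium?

Take 1 mol A1 as basis and let X be its fractional conversion, so ξ = X.
Species balance: n_A1 = 1 − X; n_A2 = 2X.
Summing: n_T = 1 + X.
Mole fractions y_i = n_i/n_T; Kp = p_A2^2 / (p_A1) with p_i = y_i·P.
This yields a degree-2 equation in X; solving on (0,1), X = 0.137.

X = 0.137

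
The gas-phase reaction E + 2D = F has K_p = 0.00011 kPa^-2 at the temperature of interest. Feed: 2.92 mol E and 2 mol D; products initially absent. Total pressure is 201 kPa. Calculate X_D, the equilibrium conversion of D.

Take 2 mol D as basis and let X be its fractional conversion, so ξ = X.
At extent ξ: n_E = 2.92 − X; n_D = 2 − 2X; n_F = X.
Summing: n_T = 4.92 − 2X.
Mole fractions y_i = n_i/n_T; K_p = p_F / (p_E p_D^2) with p_i = y_i·P.
Setting this equal to 0.00011 kPa^-2 and taking the physical root (0 < X < 1) gives X = 0.561.

X = 0.561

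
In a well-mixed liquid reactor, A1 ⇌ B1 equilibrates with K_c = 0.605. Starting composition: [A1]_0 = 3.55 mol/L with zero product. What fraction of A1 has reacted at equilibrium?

X = 0.377

Let X = conversion of A1; extent ξ = 3.55·X mol/L.
Concentrations: [A1] = 3.55 − 3.55X; [B1] = 3.55X.
K_c = [B1] / ([A1]).
Equating to 0.605: the physical root is X = 0.377.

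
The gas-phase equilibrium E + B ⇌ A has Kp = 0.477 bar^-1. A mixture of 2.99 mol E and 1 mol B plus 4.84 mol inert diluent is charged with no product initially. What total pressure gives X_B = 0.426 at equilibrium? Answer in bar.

Take 1 mol B as basis and let X be its fractional conversion, so ξ = X.
Moles: n_E = 2.99 − X; n_B = 1 − X; n_A = X; n_I = 4.84 (inert).
Total moles n_T = 8.83 − X.
Kp = p_A / (p_E p_B) with p_i = (n_i/n_T)·P.
At X = 0.426: the mole-fraction product g(X) = Π y_i^ν_i = 2.433. Since Kp = g(X)·P^{-1}, P = (g/Kp)^(1/1) = (2.433/0.477)^(1/1) = 5.1 bar.

P = 5.1 bar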